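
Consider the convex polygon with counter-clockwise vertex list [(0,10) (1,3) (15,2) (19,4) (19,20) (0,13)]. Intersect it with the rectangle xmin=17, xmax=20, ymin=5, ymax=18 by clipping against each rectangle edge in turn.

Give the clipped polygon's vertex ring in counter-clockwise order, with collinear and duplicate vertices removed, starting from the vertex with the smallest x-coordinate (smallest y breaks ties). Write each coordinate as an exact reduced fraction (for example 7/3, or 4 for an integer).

Clipped polygon: [(17,5) (19,5) (19,18) (17,18)]

1. After x ≥ 17: [(17,3) (19,4) (19,20) (17,366/19)]
2. After x ≤ 20: [(17,3) (19,4) (19,20) (17,366/19)]
3. After y ≥ 5: [(17,5) (19,5) (19,20) (17,366/19)]
4. After y ≤ 18: [(17,18) (17,5) (19,5) (19,18)]
5. Canonical ring: [(17,5) (19,5) (19,18) (17,18)]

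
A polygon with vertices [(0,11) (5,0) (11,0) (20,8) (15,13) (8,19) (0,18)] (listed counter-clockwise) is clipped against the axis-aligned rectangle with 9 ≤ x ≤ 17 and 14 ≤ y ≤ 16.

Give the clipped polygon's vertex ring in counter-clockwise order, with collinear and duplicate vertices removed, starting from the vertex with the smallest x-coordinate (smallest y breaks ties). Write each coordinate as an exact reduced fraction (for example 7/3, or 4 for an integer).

Clipped polygon: [(9,14) (83/6,14) (23/2,16) (9,16)]

1. After x ≥ 9: [(9,0) (11,0) (20,8) (15,13) (9,127/7)]
2. After x ≤ 17: [(9,0) (11,0) (17,16/3) (17,11) (15,13) (9,127/7)]
3. After y ≥ 14: [(9,14) (83/6,14) (9,127/7)]
4. After y ≤ 16: [(9,16) (9,14) (83/6,14) (23/2,16)]
5. Canonical ring: [(9,14) (83/6,14) (23/2,16) (9,16)]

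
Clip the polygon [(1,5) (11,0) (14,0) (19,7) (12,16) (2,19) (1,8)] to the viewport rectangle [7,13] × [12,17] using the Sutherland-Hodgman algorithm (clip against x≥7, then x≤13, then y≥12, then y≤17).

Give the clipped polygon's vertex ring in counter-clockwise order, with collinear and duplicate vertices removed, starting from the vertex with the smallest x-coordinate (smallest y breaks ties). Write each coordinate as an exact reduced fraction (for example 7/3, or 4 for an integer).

1. After x ≥ 7: [(7,2) (11,0) (14,0) (19,7) (12,16) (7,35/2)]
2. After x ≤ 13: [(7,2) (11,0) (13,0) (13,103/7) (12,16) (7,35/2)]
3. After y ≥ 12: [(7,12) (13,12) (13,103/7) (12,16) (7,35/2)]
4. After y ≤ 17: [(7,17) (7,12) (13,12) (13,103/7) (12,16) (26/3,17)]
5. Canonical ring: [(7,12) (13,12) (13,103/7) (12,16) (26/3,17) (7,17)]

Clipped polygon: [(7,12) (13,12) (13,103/7) (12,16) (26/3,17) (7,17)]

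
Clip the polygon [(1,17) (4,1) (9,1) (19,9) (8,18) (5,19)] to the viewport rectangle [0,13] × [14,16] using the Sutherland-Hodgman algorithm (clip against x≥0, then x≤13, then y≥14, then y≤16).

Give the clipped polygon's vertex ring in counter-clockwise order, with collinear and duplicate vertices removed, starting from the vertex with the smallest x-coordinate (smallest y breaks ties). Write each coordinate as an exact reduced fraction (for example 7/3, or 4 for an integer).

1. After x ≥ 0: [(1,17) (4,1) (9,1) (19,9) (8,18) (5,19)]
2. After x ≤ 13: [(1,17) (4,1) (9,1) (13,21/5) (13,153/11) (8,18) (5,19)]
3. After y ≥ 14: [(1,17) (25/16,14) (116/9,14) (8,18) (5,19)]
4. After y ≤ 16: [(19/16,16) (25/16,14) (116/9,14) (94/9,16)]
5. Canonical ring: [(19/16,16) (25/16,14) (116/9,14) (94/9,16)]

Clipped polygon: [(19/16,16) (25/16,14) (116/9,14) (94/9,16)]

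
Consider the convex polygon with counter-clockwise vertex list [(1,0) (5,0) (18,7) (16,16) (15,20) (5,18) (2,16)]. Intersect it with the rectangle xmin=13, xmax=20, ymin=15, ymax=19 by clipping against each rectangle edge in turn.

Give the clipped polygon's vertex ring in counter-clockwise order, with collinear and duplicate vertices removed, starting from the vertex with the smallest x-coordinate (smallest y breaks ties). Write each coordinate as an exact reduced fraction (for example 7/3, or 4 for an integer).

Clipped polygon: [(13,15) (146/9,15) (16,16) (61/4,19) (13,19)]

1. After x ≥ 13: [(13,56/13) (18,7) (16,16) (15,20) (13,98/5)]
2. After x ≤ 20: [(13,56/13) (18,7) (16,16) (15,20) (13,98/5)]
3. After y ≥ 15: [(13,15) (146/9,15) (16,16) (15,20) (13,98/5)]
4. After y ≤ 19: [(13,19) (13,15) (146/9,15) (16,16) (61/4,19)]
5. Canonical ring: [(13,15) (146/9,15) (16,16) (61/4,19) (13,19)]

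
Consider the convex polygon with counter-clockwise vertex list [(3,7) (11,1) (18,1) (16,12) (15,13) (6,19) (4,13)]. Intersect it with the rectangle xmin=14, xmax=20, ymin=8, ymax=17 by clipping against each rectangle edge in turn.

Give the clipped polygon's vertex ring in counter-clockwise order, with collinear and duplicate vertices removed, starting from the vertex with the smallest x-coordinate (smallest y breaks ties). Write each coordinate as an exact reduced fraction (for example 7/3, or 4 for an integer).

1. After x ≥ 14: [(14,1) (18,1) (16,12) (15,13) (14,41/3)]
2. After x ≤ 20: [(14,1) (18,1) (16,12) (15,13) (14,41/3)]
3. After y ≥ 8: [(14,8) (184/11,8) (16,12) (15,13) (14,41/3)]
4. After y ≤ 17: [(14,8) (184/11,8) (16,12) (15,13) (14,41/3)]
5. Canonical ring: [(14,8) (184/11,8) (16,12) (15,13) (14,41/3)]

Clipped polygon: [(14,8) (184/11,8) (16,12) (15,13) (14,41/3)]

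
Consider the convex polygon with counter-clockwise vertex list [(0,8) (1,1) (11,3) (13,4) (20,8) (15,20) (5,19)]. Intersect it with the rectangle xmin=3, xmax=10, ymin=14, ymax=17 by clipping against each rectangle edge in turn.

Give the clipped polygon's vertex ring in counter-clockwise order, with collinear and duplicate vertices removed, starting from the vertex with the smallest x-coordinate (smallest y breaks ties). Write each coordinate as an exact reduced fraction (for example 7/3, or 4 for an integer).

1. After x ≥ 3: [(3,73/5) (3,7/5) (11,3) (13,4) (20,8) (15,20) (5,19)]
2. After x ≤ 10: [(3,73/5) (3,7/5) (10,14/5) (10,39/2) (5,19)]
3. After y ≥ 14: [(3,73/5) (3,14) (10,14) (10,39/2) (5,19)]
4. After y ≤ 17: [(45/11,17) (3,73/5) (3,14) (10,14) (10,17)]
5. Canonical ring: [(3,14) (10,14) (10,17) (45/11,17) (3,73/5)]

Clipped polygon: [(3,14) (10,14) (10,17) (45/11,17) (3,73/5)]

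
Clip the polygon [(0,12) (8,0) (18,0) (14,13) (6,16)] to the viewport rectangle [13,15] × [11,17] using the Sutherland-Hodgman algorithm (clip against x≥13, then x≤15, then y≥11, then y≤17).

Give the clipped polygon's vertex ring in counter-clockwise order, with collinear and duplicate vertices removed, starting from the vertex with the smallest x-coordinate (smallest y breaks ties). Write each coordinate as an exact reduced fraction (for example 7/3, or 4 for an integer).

1. After x ≥ 13: [(13,0) (18,0) (14,13) (13,107/8)]
2. After x ≤ 15: [(13,0) (15,0) (15,39/4) (14,13) (13,107/8)]
3. After y ≥ 11: [(13,11) (190/13,11) (14,13) (13,107/8)]
4. After y ≤ 17: [(13,11) (190/13,11) (14,13) (13,107/8)]
5. Canonical ring: [(13,11) (190/13,11) (14,13) (13,107/8)]

Clipped polygon: [(13,11) (190/13,11) (14,13) (13,107/8)]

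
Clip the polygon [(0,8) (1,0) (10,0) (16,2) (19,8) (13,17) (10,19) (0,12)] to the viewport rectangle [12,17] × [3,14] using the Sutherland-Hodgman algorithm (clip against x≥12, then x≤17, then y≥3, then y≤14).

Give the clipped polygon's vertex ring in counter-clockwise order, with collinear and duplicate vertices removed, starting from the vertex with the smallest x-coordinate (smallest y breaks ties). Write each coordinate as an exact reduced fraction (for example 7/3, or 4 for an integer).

1. After x ≥ 12: [(12,2/3) (16,2) (19,8) (13,17) (12,53/3)]
2. After x ≤ 17: [(12,2/3) (16,2) (17,4) (17,11) (13,17) (12,53/3)]
3. After y ≥ 3: [(12,3) (33/2,3) (17,4) (17,11) (13,17) (12,53/3)]
4. After y ≤ 14: [(12,14) (12,3) (33/2,3) (17,4) (17,11) (15,14)]
5. Canonical ring: [(12,3) (33/2,3) (17,4) (17,11) (15,14) (12,14)]

Clipped polygon: [(12,3) (33/2,3) (17,4) (17,11) (15,14) (12,14)]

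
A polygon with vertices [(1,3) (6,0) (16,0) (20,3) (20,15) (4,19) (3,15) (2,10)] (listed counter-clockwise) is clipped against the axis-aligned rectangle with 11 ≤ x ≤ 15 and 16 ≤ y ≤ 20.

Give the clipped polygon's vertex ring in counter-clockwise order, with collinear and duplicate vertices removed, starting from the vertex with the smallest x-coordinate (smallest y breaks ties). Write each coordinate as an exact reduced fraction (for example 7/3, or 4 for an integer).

Clipped polygon: [(11,16) (15,16) (15,65/4) (11,69/4)]

1. After x ≥ 11: [(11,0) (16,0) (20,3) (20,15) (11,69/4)]
2. After x ≤ 15: [(11,0) (15,0) (15,65/4) (11,69/4)]
3. After y ≥ 16: [(11,16) (15,16) (15,65/4) (11,69/4)]
4. After y ≤ 20: [(11,16) (15,16) (15,65/4) (11,69/4)]
5. Canonical ring: [(11,16) (15,16) (15,65/4) (11,69/4)]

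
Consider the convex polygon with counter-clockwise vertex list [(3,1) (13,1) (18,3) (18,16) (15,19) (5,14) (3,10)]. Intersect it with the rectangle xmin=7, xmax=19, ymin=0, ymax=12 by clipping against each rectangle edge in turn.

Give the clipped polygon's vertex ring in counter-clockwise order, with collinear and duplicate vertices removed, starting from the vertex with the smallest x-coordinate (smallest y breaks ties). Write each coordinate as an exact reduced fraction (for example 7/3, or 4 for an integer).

1. After x ≥ 7: [(7,1) (13,1) (18,3) (18,16) (15,19) (7,15)]
2. After x ≤ 19: [(7,1) (13,1) (18,3) (18,16) (15,19) (7,15)]
3. After y ≥ 0: [(7,1) (13,1) (18,3) (18,16) (15,19) (7,15)]
4. After y ≤ 12: [(7,12) (7,1) (13,1) (18,3) (18,12)]
5. Canonical ring: [(7,1) (13,1) (18,3) (18,12) (7,12)]

Clipped polygon: [(7,1) (13,1) (18,3) (18,12) (7,12)]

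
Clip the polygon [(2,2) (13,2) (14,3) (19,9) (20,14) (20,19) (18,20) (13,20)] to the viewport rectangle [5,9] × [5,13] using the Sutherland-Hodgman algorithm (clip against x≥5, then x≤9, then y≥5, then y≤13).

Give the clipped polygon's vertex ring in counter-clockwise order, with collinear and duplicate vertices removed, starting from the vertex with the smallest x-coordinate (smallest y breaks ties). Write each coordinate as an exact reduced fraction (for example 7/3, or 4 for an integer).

1. After x ≥ 5: [(5,76/11) (5,2) (13,2) (14,3) (19,9) (20,14) (20,19) (18,20) (13,20)]
2. After x ≤ 9: [(9,148/11) (5,76/11) (5,2) (9,2)]
3. After y ≥ 5: [(9,5) (9,148/11) (5,76/11) (5,5)]
4. After y ≤ 13: [(9,5) (9,13) (157/18,13) (5,76/11) (5,5)]
5. Canonical ring: [(5,5) (9,5) (9,13) (157/18,13) (5,76/11)]

Clipped polygon: [(5,5) (9,5) (9,13) (157/18,13) (5,76/11)]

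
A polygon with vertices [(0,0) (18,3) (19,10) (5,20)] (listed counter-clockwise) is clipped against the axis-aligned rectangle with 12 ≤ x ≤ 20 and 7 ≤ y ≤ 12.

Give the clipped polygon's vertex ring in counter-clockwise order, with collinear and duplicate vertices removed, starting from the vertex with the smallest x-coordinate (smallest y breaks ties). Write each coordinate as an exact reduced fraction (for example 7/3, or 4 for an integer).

1. After x ≥ 12: [(12,2) (18,3) (19,10) (12,15)]
2. After x ≤ 20: [(12,2) (18,3) (19,10) (12,15)]
3. After y ≥ 7: [(12,7) (130/7,7) (19,10) (12,15)]
4. After y ≤ 12: [(12,12) (12,7) (130/7,7) (19,10) (81/5,12)]
5. Canonical ring: [(12,7) (130/7,7) (19,10) (81/5,12) (12,12)]

Clipped polygon: [(12,7) (130/7,7) (19,10) (81/5,12) (12,12)]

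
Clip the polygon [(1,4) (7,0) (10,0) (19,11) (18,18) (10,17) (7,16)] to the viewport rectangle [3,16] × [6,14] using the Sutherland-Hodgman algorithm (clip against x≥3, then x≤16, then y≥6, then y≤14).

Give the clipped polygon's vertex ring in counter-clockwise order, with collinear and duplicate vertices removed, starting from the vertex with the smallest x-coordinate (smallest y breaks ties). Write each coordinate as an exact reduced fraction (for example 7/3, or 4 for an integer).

1. After x ≥ 3: [(3,8) (3,8/3) (7,0) (10,0) (19,11) (18,18) (10,17) (7,16)]
2. After x ≤ 16: [(3,8) (3,8/3) (7,0) (10,0) (16,22/3) (16,71/4) (10,17) (7,16)]
3. After y ≥ 6: [(3,8) (3,6) (164/11,6) (16,22/3) (16,71/4) (10,17) (7,16)]
4. After y ≤ 14: [(6,14) (3,8) (3,6) (164/11,6) (16,22/3) (16,14)]
5. Canonical ring: [(3,6) (164/11,6) (16,22/3) (16,14) (6,14) (3,8)]

Clipped polygon: [(3,6) (164/11,6) (16,22/3) (16,14) (6,14) (3,8)]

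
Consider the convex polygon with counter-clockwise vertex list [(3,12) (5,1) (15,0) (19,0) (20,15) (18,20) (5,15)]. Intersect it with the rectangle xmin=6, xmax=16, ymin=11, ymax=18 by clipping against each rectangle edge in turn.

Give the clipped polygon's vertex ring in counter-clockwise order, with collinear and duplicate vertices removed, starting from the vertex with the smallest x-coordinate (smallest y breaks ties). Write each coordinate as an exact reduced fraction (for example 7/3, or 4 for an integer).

1. After x ≥ 6: [(6,9/10) (15,0) (19,0) (20,15) (18,20) (6,200/13)]
2. After x ≤ 16: [(6,9/10) (15,0) (16,0) (16,250/13) (6,200/13)]
3. After y ≥ 11: [(6,11) (16,11) (16,250/13) (6,200/13)]
4. After y ≤ 18: [(6,11) (16,11) (16,18) (64/5,18) (6,200/13)]
5. Canonical ring: [(6,11) (16,11) (16,18) (64/5,18) (6,200/13)]

Clipped polygon: [(6,11) (16,11) (16,18) (64/5,18) (6,200/13)]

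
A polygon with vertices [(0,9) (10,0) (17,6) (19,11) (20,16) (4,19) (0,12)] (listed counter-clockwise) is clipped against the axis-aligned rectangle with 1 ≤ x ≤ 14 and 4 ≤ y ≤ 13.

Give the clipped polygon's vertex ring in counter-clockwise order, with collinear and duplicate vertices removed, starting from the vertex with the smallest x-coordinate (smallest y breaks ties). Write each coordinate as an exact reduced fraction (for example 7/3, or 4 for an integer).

1. After x ≥ 1: [(1,81/10) (10,0) (17,6) (19,11) (20,16) (4,19) (1,55/4)]
2. After x ≤ 14: [(1,81/10) (10,0) (14,24/7) (14,137/8) (4,19) (1,55/4)]
3. After y ≥ 4: [(1,81/10) (50/9,4) (14,4) (14,137/8) (4,19) (1,55/4)]
4. After y ≤ 13: [(1,13) (1,81/10) (50/9,4) (14,4) (14,13)]
5. Canonical ring: [(1,81/10) (50/9,4) (14,4) (14,13) (1,13)]

Clipped polygon: [(1,81/10) (50/9,4) (14,4) (14,13) (1,13)]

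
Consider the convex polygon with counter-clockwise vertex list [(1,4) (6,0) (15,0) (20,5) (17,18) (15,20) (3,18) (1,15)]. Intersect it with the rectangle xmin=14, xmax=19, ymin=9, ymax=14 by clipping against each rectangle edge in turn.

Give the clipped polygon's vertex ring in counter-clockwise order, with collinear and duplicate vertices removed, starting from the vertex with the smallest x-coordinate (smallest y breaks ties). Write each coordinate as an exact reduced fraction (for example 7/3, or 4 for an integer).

Clipped polygon: [(14,9) (19,9) (19,28/3) (233/13,14) (14,14)]

1. After x ≥ 14: [(14,0) (15,0) (20,5) (17,18) (15,20) (14,119/6)]
2. After x ≤ 19: [(14,0) (15,0) (19,4) (19,28/3) (17,18) (15,20) (14,119/6)]
3. After y ≥ 9: [(14,9) (19,9) (19,28/3) (17,18) (15,20) (14,119/6)]
4. After y ≤ 14: [(14,14) (14,9) (19,9) (19,28/3) (233/13,14)]
5. Canonical ring: [(14,9) (19,9) (19,28/3) (233/13,14) (14,14)]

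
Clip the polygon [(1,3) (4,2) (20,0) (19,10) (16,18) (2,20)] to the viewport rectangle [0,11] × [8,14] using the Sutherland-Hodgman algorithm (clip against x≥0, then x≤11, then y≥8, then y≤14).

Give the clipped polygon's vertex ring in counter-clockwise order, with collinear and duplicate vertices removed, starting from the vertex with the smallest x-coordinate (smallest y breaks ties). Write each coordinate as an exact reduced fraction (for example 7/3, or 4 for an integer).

Clipped polygon: [(22/17,8) (11,8) (11,14) (28/17,14)]

1. After x ≥ 0: [(1,3) (4,2) (20,0) (19,10) (16,18) (2,20)]
2. After x ≤ 11: [(1,3) (4,2) (11,9/8) (11,131/7) (2,20)]
3. After y ≥ 8: [(22/17,8) (11,8) (11,131/7) (2,20)]
4. After y ≤ 14: [(28/17,14) (22/17,8) (11,8) (11,14)]
5. Canonical ring: [(22/17,8) (11,8) (11,14) (28/17,14)]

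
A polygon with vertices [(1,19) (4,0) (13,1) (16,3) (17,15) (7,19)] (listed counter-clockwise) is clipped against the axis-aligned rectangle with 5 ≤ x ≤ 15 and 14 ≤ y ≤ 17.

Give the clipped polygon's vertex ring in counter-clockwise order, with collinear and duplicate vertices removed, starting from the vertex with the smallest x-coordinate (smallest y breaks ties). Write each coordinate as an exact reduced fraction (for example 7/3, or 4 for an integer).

Clipped polygon: [(5,14) (15,14) (15,79/5) (12,17) (5,17)]

1. After x ≥ 5: [(5,19) (5,1/9) (13,1) (16,3) (17,15) (7,19)]
2. After x ≤ 15: [(5,19) (5,1/9) (13,1) (15,7/3) (15,79/5) (7,19)]
3. After y ≥ 14: [(5,19) (5,14) (15,14) (15,79/5) (7,19)]
4. After y ≤ 17: [(5,17) (5,14) (15,14) (15,79/5) (12,17)]
5. Canonical ring: [(5,14) (15,14) (15,79/5) (12,17) (5,17)]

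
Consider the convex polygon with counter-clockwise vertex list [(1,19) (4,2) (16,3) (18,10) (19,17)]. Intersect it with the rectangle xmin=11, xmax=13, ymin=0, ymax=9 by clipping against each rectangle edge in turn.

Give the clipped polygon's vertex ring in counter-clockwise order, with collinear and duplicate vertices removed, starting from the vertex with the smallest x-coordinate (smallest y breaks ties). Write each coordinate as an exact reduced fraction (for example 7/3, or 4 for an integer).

1. After x ≥ 11: [(11,161/9) (11,31/12) (16,3) (18,10) (19,17)]
2. After x ≤ 13: [(13,53/3) (11,161/9) (11,31/12) (13,11/4)]
3. After y ≥ 0: [(13,53/3) (11,161/9) (11,31/12) (13,11/4)]
4. After y ≤ 9: [(13,9) (11,9) (11,31/12) (13,11/4)]
5. Canonical ring: [(11,31/12) (13,11/4) (13,9) (11,9)]

Clipped polygon: [(11,31/12) (13,11/4) (13,9) (11,9)]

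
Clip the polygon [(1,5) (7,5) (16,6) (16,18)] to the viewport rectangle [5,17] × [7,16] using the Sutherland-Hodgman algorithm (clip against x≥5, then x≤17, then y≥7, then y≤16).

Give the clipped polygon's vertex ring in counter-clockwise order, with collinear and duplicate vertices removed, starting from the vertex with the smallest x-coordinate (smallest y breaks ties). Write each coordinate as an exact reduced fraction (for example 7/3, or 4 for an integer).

1. After x ≥ 5: [(5,127/15) (5,5) (7,5) (16,6) (16,18)]
2. After x ≤ 17: [(5,127/15) (5,5) (7,5) (16,6) (16,18)]
3. After y ≥ 7: [(5,127/15) (5,7) (16,7) (16,18)]
4. After y ≤ 16: [(178/13,16) (5,127/15) (5,7) (16,7) (16,16)]
5. Canonical ring: [(5,7) (16,7) (16,16) (178/13,16) (5,127/15)]

Clipped polygon: [(5,7) (16,7) (16,16) (178/13,16) (5,127/15)]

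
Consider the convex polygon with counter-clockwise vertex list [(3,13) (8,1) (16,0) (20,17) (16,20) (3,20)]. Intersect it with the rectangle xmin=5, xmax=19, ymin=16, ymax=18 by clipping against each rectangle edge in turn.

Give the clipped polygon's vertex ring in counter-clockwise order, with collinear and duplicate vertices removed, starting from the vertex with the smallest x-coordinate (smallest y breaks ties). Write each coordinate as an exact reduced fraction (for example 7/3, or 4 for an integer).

Clipped polygon: [(5,16) (19,16) (19,71/4) (56/3,18) (5,18)]

1. After x ≥ 5: [(5,41/5) (8,1) (16,0) (20,17) (16,20) (5,20)]
2. After x ≤ 19: [(5,41/5) (8,1) (16,0) (19,51/4) (19,71/4) (16,20) (5,20)]
3. After y ≥ 16: [(5,16) (19,16) (19,71/4) (16,20) (5,20)]
4. After y ≤ 18: [(5,18) (5,16) (19,16) (19,71/4) (56/3,18)]
5. Canonical ring: [(5,16) (19,16) (19,71/4) (56/3,18) (5,18)]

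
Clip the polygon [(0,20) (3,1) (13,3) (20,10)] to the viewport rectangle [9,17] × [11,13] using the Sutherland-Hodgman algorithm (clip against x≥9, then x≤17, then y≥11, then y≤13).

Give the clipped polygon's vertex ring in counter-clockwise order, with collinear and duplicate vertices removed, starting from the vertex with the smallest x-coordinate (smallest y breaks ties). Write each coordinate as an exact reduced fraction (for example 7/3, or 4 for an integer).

Clipped polygon: [(9,11) (17,11) (17,23/2) (14,13) (9,13)]

1. After x ≥ 9: [(9,31/2) (9,11/5) (13,3) (20,10)]
2. After x ≤ 17: [(17,23/2) (9,31/2) (9,11/5) (13,3) (17,7)]
3. After y ≥ 11: [(17,11) (17,23/2) (9,31/2) (9,11)]
4. After y ≤ 13: [(17,11) (17,23/2) (14,13) (9,13) (9,11)]
5. Canonical ring: [(9,11) (17,11) (17,23/2) (14,13) (9,13)]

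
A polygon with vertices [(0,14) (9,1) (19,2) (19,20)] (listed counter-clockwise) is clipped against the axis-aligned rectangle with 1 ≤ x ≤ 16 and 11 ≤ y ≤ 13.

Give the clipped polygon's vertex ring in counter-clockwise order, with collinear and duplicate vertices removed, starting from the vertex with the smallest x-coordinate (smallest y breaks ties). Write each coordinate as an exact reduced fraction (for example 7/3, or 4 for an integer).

1. After x ≥ 1: [(1,272/19) (1,113/9) (9,1) (19,2) (19,20)]
2. After x ≤ 16: [(16,362/19) (1,272/19) (1,113/9) (9,1) (16,17/10)]
3. After y ≥ 11: [(16,11) (16,362/19) (1,272/19) (1,113/9) (27/13,11)]
4. After y ≤ 13: [(16,11) (16,13) (1,13) (1,113/9) (27/13,11)]
5. Canonical ring: [(1,113/9) (27/13,11) (16,11) (16,13) (1,13)]

Clipped polygon: [(1,113/9) (27/13,11) (16,11) (16,13) (1,13)]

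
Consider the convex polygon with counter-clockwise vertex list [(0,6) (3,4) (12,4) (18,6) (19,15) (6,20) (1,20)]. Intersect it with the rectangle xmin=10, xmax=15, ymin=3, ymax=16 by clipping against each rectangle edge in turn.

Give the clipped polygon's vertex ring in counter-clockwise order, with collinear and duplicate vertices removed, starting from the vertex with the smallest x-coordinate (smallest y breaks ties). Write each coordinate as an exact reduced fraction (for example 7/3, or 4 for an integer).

1. After x ≥ 10: [(10,4) (12,4) (18,6) (19,15) (10,240/13)]
2. After x ≤ 15: [(10,4) (12,4) (15,5) (15,215/13) (10,240/13)]
3. After y ≥ 3: [(10,4) (12,4) (15,5) (15,215/13) (10,240/13)]
4. After y ≤ 16: [(10,16) (10,4) (12,4) (15,5) (15,16)]
5. Canonical ring: [(10,4) (12,4) (15,5) (15,16) (10,16)]

Clipped polygon: [(10,4) (12,4) (15,5) (15,16) (10,16)]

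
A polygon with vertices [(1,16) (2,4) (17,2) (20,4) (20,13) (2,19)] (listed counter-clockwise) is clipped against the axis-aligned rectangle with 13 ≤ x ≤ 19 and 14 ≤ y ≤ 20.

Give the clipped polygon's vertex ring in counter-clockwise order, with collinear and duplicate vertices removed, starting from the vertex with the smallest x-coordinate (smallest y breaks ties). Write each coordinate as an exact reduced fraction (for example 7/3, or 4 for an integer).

Clipped polygon: [(13,14) (17,14) (13,46/3)]

1. After x ≥ 13: [(13,38/15) (17,2) (20,4) (20,13) (13,46/3)]
2. After x ≤ 19: [(13,38/15) (17,2) (19,10/3) (19,40/3) (13,46/3)]
3. After y ≥ 14: [(13,14) (17,14) (13,46/3)]
4. After y ≤ 20: [(13,14) (17,14) (13,46/3)]
5. Canonical ring: [(13,14) (17,14) (13,46/3)]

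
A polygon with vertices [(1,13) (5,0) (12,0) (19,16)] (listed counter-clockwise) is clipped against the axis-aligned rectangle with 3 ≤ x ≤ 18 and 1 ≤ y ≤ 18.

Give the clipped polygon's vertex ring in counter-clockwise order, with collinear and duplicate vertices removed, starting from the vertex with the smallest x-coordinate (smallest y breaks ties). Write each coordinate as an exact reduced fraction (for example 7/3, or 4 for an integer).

1. After x ≥ 3: [(3,40/3) (3,13/2) (5,0) (12,0) (19,16)]
2. After x ≤ 18: [(18,95/6) (3,40/3) (3,13/2) (5,0) (12,0) (18,96/7)]
3. After y ≥ 1: [(18,95/6) (3,40/3) (3,13/2) (61/13,1) (199/16,1) (18,96/7)]
4. After y ≤ 18: [(18,95/6) (3,40/3) (3,13/2) (61/13,1) (199/16,1) (18,96/7)]
5. Canonical ring: [(3,13/2) (61/13,1) (199/16,1) (18,96/7) (18,95/6) (3,40/3)]

Clipped polygon: [(3,13/2) (61/13,1) (199/16,1) (18,96/7) (18,95/6) (3,40/3)]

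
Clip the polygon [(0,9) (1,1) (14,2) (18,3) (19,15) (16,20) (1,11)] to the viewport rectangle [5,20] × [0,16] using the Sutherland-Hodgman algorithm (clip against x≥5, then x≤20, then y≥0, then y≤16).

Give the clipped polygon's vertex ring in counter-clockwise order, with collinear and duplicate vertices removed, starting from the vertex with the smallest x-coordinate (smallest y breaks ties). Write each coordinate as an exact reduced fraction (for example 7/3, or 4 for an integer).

1. After x ≥ 5: [(5,17/13) (14,2) (18,3) (19,15) (16,20) (5,67/5)]
2. After x ≤ 20: [(5,17/13) (14,2) (18,3) (19,15) (16,20) (5,67/5)]
3. After y ≥ 0: [(5,17/13) (14,2) (18,3) (19,15) (16,20) (5,67/5)]
4. After y ≤ 16: [(5,17/13) (14,2) (18,3) (19,15) (92/5,16) (28/3,16) (5,67/5)]
5. Canonical ring: [(5,17/13) (14,2) (18,3) (19,15) (92/5,16) (28/3,16) (5,67/5)]

Clipped polygon: [(5,17/13) (14,2) (18,3) (19,15) (92/5,16) (28/3,16) (5,67/5)]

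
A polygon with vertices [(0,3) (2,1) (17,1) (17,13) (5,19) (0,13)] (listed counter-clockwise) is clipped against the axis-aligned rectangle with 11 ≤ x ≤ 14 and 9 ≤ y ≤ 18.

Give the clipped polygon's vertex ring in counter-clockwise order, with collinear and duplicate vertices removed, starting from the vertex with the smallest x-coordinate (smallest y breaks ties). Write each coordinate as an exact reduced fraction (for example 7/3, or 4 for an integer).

Clipped polygon: [(11,9) (14,9) (14,29/2) (11,16)]

1. After x ≥ 11: [(11,1) (17,1) (17,13) (11,16)]
2. After x ≤ 14: [(11,1) (14,1) (14,29/2) (11,16)]
3. After y ≥ 9: [(11,9) (14,9) (14,29/2) (11,16)]
4. After y ≤ 18: [(11,9) (14,9) (14,29/2) (11,16)]
5. Canonical ring: [(11,9) (14,9) (14,29/2) (11,16)]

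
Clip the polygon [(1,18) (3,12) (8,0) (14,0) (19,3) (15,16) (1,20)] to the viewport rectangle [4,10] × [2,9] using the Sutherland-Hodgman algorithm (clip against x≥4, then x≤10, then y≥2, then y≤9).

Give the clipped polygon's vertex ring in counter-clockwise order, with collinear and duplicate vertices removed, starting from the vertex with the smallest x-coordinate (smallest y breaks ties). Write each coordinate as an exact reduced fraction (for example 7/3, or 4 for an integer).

1. After x ≥ 4: [(4,48/5) (8,0) (14,0) (19,3) (15,16) (4,134/7)]
2. After x ≤ 10: [(4,48/5) (8,0) (10,0) (10,122/7) (4,134/7)]
3. After y ≥ 2: [(4,48/5) (43/6,2) (10,2) (10,122/7) (4,134/7)]
4. After y ≤ 9: [(17/4,9) (43/6,2) (10,2) (10,9)]
5. Canonical ring: [(17/4,9) (43/6,2) (10,2) (10,9)]

Clipped polygon: [(17/4,9) (43/6,2) (10,2) (10,9)]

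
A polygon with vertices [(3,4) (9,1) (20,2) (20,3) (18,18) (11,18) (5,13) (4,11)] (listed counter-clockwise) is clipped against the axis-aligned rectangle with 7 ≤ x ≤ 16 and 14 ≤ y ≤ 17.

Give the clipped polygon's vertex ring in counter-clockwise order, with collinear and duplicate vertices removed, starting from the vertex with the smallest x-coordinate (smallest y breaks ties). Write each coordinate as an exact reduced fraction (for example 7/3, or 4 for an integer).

Clipped polygon: [(7,14) (16,14) (16,17) (49/5,17) (7,44/3)]

1. After x ≥ 7: [(7,2) (9,1) (20,2) (20,3) (18,18) (11,18) (7,44/3)]
2. After x ≤ 16: [(7,2) (9,1) (16,18/11) (16,18) (11,18) (7,44/3)]
3. After y ≥ 14: [(7,14) (16,14) (16,18) (11,18) (7,44/3)]
4. After y ≤ 17: [(7,14) (16,14) (16,17) (49/5,17) (7,44/3)]
5. Canonical ring: [(7,14) (16,14) (16,17) (49/5,17) (7,44/3)]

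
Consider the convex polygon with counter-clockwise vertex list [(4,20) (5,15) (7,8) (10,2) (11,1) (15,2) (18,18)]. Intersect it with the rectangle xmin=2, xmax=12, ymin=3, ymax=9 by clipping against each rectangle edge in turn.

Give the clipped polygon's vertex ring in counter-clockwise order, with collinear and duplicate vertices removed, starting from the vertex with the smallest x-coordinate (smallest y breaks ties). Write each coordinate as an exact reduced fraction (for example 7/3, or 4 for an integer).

1. After x ≥ 2: [(4,20) (5,15) (7,8) (10,2) (11,1) (15,2) (18,18)]
2. After x ≤ 12: [(12,132/7) (4,20) (5,15) (7,8) (10,2) (11,1) (12,5/4)]
3. After y ≥ 3: [(12,3) (12,132/7) (4,20) (5,15) (7,8) (19/2,3)]
4. After y ≤ 9: [(12,3) (12,9) (47/7,9) (7,8) (19/2,3)]
5. Canonical ring: [(47/7,9) (7,8) (19/2,3) (12,3) (12,9)]

Clipped polygon: [(47/7,9) (7,8) (19/2,3) (12,3) (12,9)]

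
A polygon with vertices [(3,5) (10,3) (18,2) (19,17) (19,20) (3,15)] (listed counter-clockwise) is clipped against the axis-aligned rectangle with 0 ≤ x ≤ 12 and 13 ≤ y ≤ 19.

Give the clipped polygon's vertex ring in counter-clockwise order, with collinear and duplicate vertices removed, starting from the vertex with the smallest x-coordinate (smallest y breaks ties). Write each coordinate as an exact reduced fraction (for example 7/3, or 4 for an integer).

1. After x ≥ 0: [(3,5) (10,3) (18,2) (19,17) (19,20) (3,15)]
2. After x ≤ 12: [(3,5) (10,3) (12,11/4) (12,285/16) (3,15)]
3. After y ≥ 13: [(3,13) (12,13) (12,285/16) (3,15)]
4. After y ≤ 19: [(3,13) (12,13) (12,285/16) (3,15)]
5. Canonical ring: [(3,13) (12,13) (12,285/16) (3,15)]

Clipped polygon: [(3,13) (12,13) (12,285/16) (3,15)]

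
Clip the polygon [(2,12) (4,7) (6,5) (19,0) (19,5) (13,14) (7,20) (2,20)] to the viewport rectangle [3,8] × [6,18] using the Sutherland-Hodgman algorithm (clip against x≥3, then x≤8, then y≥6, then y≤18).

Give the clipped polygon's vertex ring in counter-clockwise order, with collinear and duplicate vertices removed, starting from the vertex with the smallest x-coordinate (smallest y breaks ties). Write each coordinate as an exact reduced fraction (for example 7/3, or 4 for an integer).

1. After x ≥ 3: [(3,19/2) (4,7) (6,5) (19,0) (19,5) (13,14) (7,20) (3,20)]
2. After x ≤ 8: [(3,19/2) (4,7) (6,5) (8,55/13) (8,19) (7,20) (3,20)]
3. After y ≥ 6: [(3,19/2) (4,7) (5,6) (8,6) (8,19) (7,20) (3,20)]
4. After y ≤ 18: [(3,18) (3,19/2) (4,7) (5,6) (8,6) (8,18)]
5. Canonical ring: [(3,19/2) (4,7) (5,6) (8,6) (8,18) (3,18)]

Clipped polygon: [(3,19/2) (4,7) (5,6) (8,6) (8,18) (3,18)]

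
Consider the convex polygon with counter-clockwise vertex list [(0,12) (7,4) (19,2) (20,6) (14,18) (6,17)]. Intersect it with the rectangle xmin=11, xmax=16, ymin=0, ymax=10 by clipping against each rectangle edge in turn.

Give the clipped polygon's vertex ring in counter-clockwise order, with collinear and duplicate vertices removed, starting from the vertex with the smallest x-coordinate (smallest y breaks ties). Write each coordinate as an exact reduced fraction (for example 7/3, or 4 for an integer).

1. After x ≥ 11: [(11,10/3) (19,2) (20,6) (14,18) (11,141/8)]
2. After x ≤ 16: [(11,10/3) (16,5/2) (16,14) (14,18) (11,141/8)]
3. After y ≥ 0: [(11,10/3) (16,5/2) (16,14) (14,18) (11,141/8)]
4. After y ≤ 10: [(11,10) (11,10/3) (16,5/2) (16,10)]
5. Canonical ring: [(11,10/3) (16,5/2) (16,10) (11,10)]

Clipped polygon: [(11,10/3) (16,5/2) (16,10) (11,10)]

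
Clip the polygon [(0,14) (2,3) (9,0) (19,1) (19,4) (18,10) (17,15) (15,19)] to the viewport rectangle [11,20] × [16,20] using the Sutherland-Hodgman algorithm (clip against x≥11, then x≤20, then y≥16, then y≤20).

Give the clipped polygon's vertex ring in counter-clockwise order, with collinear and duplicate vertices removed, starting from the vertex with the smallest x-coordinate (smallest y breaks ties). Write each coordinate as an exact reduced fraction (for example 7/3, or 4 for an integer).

Clipped polygon: [(11,16) (33/2,16) (15,19) (11,53/3)]

1. After x ≥ 11: [(11,53/3) (11,1/5) (19,1) (19,4) (18,10) (17,15) (15,19)]
2. After x ≤ 20: [(11,53/3) (11,1/5) (19,1) (19,4) (18,10) (17,15) (15,19)]
3. After y ≥ 16: [(11,53/3) (11,16) (33/2,16) (15,19)]
4. After y ≤ 20: [(11,53/3) (11,16) (33/2,16) (15,19)]
5. Canonical ring: [(11,16) (33/2,16) (15,19) (11,53/3)]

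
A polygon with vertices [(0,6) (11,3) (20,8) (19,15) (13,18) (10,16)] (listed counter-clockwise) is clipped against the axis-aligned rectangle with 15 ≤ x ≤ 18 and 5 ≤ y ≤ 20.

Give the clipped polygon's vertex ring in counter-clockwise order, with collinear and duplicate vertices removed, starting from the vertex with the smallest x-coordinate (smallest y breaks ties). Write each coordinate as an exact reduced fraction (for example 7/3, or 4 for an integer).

1. After x ≥ 15: [(15,47/9) (20,8) (19,15) (15,17)]
2. After x ≤ 18: [(15,47/9) (18,62/9) (18,31/2) (15,17)]
3. After y ≥ 5: [(15,47/9) (18,62/9) (18,31/2) (15,17)]
4. After y ≤ 20: [(15,47/9) (18,62/9) (18,31/2) (15,17)]
5. Canonical ring: [(15,47/9) (18,62/9) (18,31/2) (15,17)]

Clipped polygon: [(15,47/9) (18,62/9) (18,31/2) (15,17)]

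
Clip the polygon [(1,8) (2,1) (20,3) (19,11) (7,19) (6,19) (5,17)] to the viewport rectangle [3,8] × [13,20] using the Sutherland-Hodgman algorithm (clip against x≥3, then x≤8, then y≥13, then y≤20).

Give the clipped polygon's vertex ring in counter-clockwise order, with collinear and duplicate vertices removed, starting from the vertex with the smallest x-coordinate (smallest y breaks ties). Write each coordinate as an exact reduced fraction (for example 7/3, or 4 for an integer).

1. After x ≥ 3: [(3,25/2) (3,10/9) (20,3) (19,11) (7,19) (6,19) (5,17)]
2. After x ≤ 8: [(3,25/2) (3,10/9) (8,5/3) (8,55/3) (7,19) (6,19) (5,17)]
3. After y ≥ 13: [(29/9,13) (8,13) (8,55/3) (7,19) (6,19) (5,17)]
4. After y ≤ 20: [(29/9,13) (8,13) (8,55/3) (7,19) (6,19) (5,17)]
5. Canonical ring: [(29/9,13) (8,13) (8,55/3) (7,19) (6,19) (5,17)]

Clipped polygon: [(29/9,13) (8,13) (8,55/3) (7,19) (6,19) (5,17)]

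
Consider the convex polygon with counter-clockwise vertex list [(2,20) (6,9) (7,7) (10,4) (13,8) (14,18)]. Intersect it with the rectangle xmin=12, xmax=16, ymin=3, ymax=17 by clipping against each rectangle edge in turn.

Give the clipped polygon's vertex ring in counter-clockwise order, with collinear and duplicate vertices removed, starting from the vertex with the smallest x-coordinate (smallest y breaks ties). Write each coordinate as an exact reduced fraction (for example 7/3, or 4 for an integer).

1. After x ≥ 12: [(12,55/3) (12,20/3) (13,8) (14,18)]
2. After x ≤ 16: [(12,55/3) (12,20/3) (13,8) (14,18)]
3. After y ≥ 3: [(12,55/3) (12,20/3) (13,8) (14,18)]
4. After y ≤ 17: [(12,17) (12,20/3) (13,8) (139/10,17)]
5. Canonical ring: [(12,20/3) (13,8) (139/10,17) (12,17)]

Clipped polygon: [(12,20/3) (13,8) (139/10,17) (12,17)]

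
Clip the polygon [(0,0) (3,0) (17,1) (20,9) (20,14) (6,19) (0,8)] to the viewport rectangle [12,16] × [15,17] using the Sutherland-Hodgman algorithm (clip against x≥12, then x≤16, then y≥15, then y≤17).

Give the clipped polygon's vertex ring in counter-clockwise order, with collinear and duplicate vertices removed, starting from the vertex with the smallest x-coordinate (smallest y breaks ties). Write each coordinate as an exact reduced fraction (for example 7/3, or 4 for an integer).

1. After x ≥ 12: [(12,9/14) (17,1) (20,9) (20,14) (12,118/7)]
2. After x ≤ 16: [(12,9/14) (16,13/14) (16,108/7) (12,118/7)]
3. After y ≥ 15: [(12,15) (16,15) (16,108/7) (12,118/7)]
4. After y ≤ 17: [(12,15) (16,15) (16,108/7) (12,118/7)]
5. Canonical ring: [(12,15) (16,15) (16,108/7) (12,118/7)]

Clipped polygon: [(12,15) (16,15) (16,108/7) (12,118/7)]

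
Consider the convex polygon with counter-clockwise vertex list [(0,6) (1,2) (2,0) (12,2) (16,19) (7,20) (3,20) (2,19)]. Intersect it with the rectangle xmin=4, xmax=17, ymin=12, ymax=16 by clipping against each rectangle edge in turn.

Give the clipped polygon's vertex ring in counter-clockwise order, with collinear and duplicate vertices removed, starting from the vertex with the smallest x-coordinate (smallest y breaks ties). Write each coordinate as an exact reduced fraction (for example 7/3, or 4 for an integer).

Clipped polygon: [(4,12) (244/17,12) (260/17,16) (4,16)]

1. After x ≥ 4: [(4,2/5) (12,2) (16,19) (7,20) (4,20)]
2. After x ≤ 17: [(4,2/5) (12,2) (16,19) (7,20) (4,20)]
3. After y ≥ 12: [(4,12) (244/17,12) (16,19) (7,20) (4,20)]
4. After y ≤ 16: [(4,16) (4,12) (244/17,12) (260/17,16)]
5. Canonical ring: [(4,12) (244/17,12) (260/17,16) (4,16)]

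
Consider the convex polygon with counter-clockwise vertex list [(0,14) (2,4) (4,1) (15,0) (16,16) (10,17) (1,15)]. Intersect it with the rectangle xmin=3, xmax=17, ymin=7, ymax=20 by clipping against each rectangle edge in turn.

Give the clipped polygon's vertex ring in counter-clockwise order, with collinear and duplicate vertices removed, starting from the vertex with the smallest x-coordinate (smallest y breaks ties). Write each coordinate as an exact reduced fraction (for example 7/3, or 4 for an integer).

Clipped polygon: [(3,7) (247/16,7) (16,16) (10,17) (3,139/9)]

1. After x ≥ 3: [(3,5/2) (4,1) (15,0) (16,16) (10,17) (3,139/9)]
2. After x ≤ 17: [(3,5/2) (4,1) (15,0) (16,16) (10,17) (3,139/9)]
3. After y ≥ 7: [(3,7) (247/16,7) (16,16) (10,17) (3,139/9)]
4. After y ≤ 20: [(3,7) (247/16,7) (16,16) (10,17) (3,139/9)]
5. Canonical ring: [(3,7) (247/16,7) (16,16) (10,17) (3,139/9)]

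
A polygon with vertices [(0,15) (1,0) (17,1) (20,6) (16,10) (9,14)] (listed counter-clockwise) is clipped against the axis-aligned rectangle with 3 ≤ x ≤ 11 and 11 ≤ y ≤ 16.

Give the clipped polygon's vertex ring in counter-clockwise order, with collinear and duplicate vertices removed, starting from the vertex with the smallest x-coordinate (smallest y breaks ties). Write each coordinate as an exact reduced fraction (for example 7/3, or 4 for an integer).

Clipped polygon: [(3,11) (11,11) (11,90/7) (9,14) (3,44/3)]

1. After x ≥ 3: [(3,44/3) (3,1/8) (17,1) (20,6) (16,10) (9,14)]
2. After x ≤ 11: [(3,44/3) (3,1/8) (11,5/8) (11,90/7) (9,14)]
3. After y ≥ 11: [(3,44/3) (3,11) (11,11) (11,90/7) (9,14)]
4. After y ≤ 16: [(3,44/3) (3,11) (11,11) (11,90/7) (9,14)]
5. Canonical ring: [(3,11) (11,11) (11,90/7) (9,14) (3,44/3)]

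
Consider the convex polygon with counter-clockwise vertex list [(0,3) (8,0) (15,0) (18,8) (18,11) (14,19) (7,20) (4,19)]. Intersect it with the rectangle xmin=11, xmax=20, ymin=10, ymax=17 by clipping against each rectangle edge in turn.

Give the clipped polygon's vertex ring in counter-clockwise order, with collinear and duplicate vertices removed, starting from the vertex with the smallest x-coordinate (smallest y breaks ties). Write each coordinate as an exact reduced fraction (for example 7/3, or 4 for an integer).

1. After x ≥ 11: [(11,0) (15,0) (18,8) (18,11) (14,19) (11,136/7)]
2. After x ≤ 20: [(11,0) (15,0) (18,8) (18,11) (14,19) (11,136/7)]
3. After y ≥ 10: [(11,10) (18,10) (18,11) (14,19) (11,136/7)]
4. After y ≤ 17: [(11,17) (11,10) (18,10) (18,11) (15,17)]
5. Canonical ring: [(11,10) (18,10) (18,11) (15,17) (11,17)]

Clipped polygon: [(11,10) (18,10) (18,11) (15,17) (11,17)]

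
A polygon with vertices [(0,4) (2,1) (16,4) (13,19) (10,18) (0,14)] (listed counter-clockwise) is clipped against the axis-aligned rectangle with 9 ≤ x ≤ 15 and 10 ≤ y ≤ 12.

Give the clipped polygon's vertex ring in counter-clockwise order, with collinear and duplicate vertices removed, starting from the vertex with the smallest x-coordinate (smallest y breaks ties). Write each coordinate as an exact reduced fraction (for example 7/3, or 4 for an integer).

Clipped polygon: [(9,10) (74/5,10) (72/5,12) (9,12)]

1. After x ≥ 9: [(9,5/2) (16,4) (13,19) (10,18) (9,88/5)]
2. After x ≤ 15: [(9,5/2) (15,53/14) (15,9) (13,19) (10,18) (9,88/5)]
3. After y ≥ 10: [(9,10) (74/5,10) (13,19) (10,18) (9,88/5)]
4. After y ≤ 12: [(9,12) (9,10) (74/5,10) (72/5,12)]
5. Canonical ring: [(9,10) (74/5,10) (72/5,12) (9,12)]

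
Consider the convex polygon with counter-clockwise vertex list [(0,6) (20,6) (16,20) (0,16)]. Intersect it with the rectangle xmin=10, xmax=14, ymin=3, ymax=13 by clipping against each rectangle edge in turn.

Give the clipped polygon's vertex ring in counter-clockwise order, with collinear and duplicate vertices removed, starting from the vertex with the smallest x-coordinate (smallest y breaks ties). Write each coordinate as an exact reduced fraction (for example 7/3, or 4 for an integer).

1. After x ≥ 10: [(10,6) (20,6) (16,20) (10,37/2)]
2. After x ≤ 14: [(10,6) (14,6) (14,39/2) (10,37/2)]
3. After y ≥ 3: [(10,6) (14,6) (14,39/2) (10,37/2)]
4. After y ≤ 13: [(10,13) (10,6) (14,6) (14,13)]
5. Canonical ring: [(10,6) (14,6) (14,13) (10,13)]

Clipped polygon: [(10,6) (14,6) (14,13) (10,13)]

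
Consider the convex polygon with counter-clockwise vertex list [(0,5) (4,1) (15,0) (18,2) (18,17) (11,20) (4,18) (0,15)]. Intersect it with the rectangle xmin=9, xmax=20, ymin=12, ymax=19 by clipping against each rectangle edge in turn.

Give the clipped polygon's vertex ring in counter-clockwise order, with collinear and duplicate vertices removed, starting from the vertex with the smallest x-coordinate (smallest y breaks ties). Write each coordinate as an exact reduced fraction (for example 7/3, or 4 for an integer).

1. After x ≥ 9: [(9,6/11) (15,0) (18,2) (18,17) (11,20) (9,136/7)]
2. After x ≤ 20: [(9,6/11) (15,0) (18,2) (18,17) (11,20) (9,136/7)]
3. After y ≥ 12: [(9,12) (18,12) (18,17) (11,20) (9,136/7)]
4. After y ≤ 19: [(9,19) (9,12) (18,12) (18,17) (40/3,19)]
5. Canonical ring: [(9,12) (18,12) (18,17) (40/3,19) (9,19)]

Clipped polygon: [(9,12) (18,12) (18,17) (40/3,19) (9,19)]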